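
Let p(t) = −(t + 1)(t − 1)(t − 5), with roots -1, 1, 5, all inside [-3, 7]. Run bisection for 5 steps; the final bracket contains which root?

5

t = 2 gives p = 9, positive; keep [2, 7]
t = 4.5 gives p = 9.625, positive; keep [4.5, 7]
t = 5.75 gives p = -24.046875, negative; keep [4.5, 5.75]
t = 5.125 gives p = -3.1582, negative; keep [4.5, 5.125]
t = 4.8125 gives p = 4.155, positive; keep [4.8125, 5.125]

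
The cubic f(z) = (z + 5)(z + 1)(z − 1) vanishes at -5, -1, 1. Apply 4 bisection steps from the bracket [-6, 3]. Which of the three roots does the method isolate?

midpoint -1.5: f = 4.375 > 0 → [-6, -1.5]
midpoint -3.75: f = 16.328125 > 0 → [-6, -3.75]
midpoint -4.875: f = 2.845703 > 0 → [-6, -4.875]
midpoint -5.4375: f = -12.4978 < 0 → [-5.4375, -4.875]

-5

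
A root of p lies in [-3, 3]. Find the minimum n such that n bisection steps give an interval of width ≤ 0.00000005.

Width after n steps is 6/2^n. Need 2^n ≥ 6/0.00000005 = 120000000.
2^26 = 67108864 < 120000000 ≤ 2^27 = 134217728, so n = 27.

27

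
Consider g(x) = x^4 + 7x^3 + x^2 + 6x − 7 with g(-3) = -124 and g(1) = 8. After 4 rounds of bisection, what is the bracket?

midpoint -1: g = -18 < 0 → [-1, 1]
midpoint 0: g = -7 < 0 → [0, 1]
midpoint 0.5: g = -2.8125 < 0 → [0.5, 1]
midpoint 0.75: g = 1.332 > 0 → [0.5, 0.75]

[0.5, 0.75]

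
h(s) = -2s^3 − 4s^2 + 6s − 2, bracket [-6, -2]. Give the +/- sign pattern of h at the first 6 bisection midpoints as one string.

+-+++-

m = -4, h(m) = 38 (+); new bracket [-4, -2]
m = -3, h(m) = -2 (−); new bracket [-4, -3]
m = -3.5, h(m) = 13.75 (+); new bracket [-3.5, -3]
m = -3.25, h(m) = 4.9062 (+); new bracket [-3.25, -3]
m = -3.125, h(m) = 1.2227 (+); new bracket [-3.125, -3]
m = -3.0625, h(m) = -0.4448 (−); new bracket [-3.125, -3.0625]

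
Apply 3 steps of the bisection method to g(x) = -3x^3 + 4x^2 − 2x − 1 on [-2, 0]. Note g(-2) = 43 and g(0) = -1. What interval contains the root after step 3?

[-0.5, -0.25]

x = -1 gives g = 8, positive; keep [-1, 0]
x = -0.5 gives g = 1.375, positive; keep [-0.5, 0]
x = -0.25 gives g = -0.203125, negative; keep [-0.5, -0.25]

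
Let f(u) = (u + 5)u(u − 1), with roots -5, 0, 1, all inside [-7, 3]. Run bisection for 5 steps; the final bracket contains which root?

-5

f(-2) = 18 > 0, so the root lies in [-7, -2]
f(-4.5) = 12.375 > 0, so the root lies in [-7, -4.5]
f(-5.75) = -29.109375 < 0, so the root lies in [-5.75, -4.5]
f(-5.125) = -3.9238 < 0, so the root lies in [-5.125, -4.5]
f(-4.8125) = 5.2449 > 0, so the root lies in [-5.125, -4.8125]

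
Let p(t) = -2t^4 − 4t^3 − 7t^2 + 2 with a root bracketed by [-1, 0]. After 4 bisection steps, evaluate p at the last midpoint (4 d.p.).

0.2968

m = -0.5, p(m) = 0.625 (+); new bracket [-1, -0.5]
m = -0.75, p(m) = -0.882812 (−); new bracket [-0.75, -0.5]
m = -0.625, p(m) = -0.062988 (−); new bracket [-0.625, -0.5]
m = -0.5625, p(m) = 0.2968 (+); new bracket [-0.625, -0.5625]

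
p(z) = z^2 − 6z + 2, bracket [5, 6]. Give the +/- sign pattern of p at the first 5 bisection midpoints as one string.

z = 5.5 gives p = -0.75, negative; keep [5.5, 6]
z = 5.75 gives p = 0.5625, positive; keep [5.5, 5.75]
z = 5.625 gives p = -0.109375, negative; keep [5.625, 5.75]
z = 5.6875 gives p = 0.2227, positive; keep [5.625, 5.6875]
z = 5.65625 gives p = 0.0557, positive; keep [5.625, 5.65625]

-+-++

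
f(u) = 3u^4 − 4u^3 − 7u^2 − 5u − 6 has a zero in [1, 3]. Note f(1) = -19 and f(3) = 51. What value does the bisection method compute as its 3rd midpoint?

2.75

u = 2 gives f = -28, negative; keep [2, 3]
u = 2.5 gives f = -7.5625, negative; keep [2.5, 3]
u = 2.75 gives f = 15.699219, positive; keep [2.5, 2.75]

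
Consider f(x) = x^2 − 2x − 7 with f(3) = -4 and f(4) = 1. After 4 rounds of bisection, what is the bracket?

[3.8125, 3.875]

f(3.5) = -1.75 < 0, so the root lies in [3.5, 4]
f(3.75) = -0.4375 < 0, so the root lies in [3.75, 4]
f(3.875) = 0.265625 > 0, so the root lies in [3.75, 3.875]
f(3.8125) = -0.0898 < 0, so the root lies in [3.8125, 3.875]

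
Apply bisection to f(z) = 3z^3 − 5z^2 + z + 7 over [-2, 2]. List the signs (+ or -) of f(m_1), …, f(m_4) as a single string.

z = 0 gives f = 7, positive; keep [-2, 0]
z = -1 gives f = -2, negative; keep [-1, 0]
z = -0.5 gives f = 4.875, positive; keep [-1, -0.5]
z = -0.75 gives f = 2.1719, positive; keep [-1, -0.75]

+-++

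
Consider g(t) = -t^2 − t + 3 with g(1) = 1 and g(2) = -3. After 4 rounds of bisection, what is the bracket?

m = 1.5, g(m) = -0.75 (−); new bracket [1, 1.5]
m = 1.25, g(m) = 0.1875 (+); new bracket [1.25, 1.5]
m = 1.375, g(m) = -0.265625 (−); new bracket [1.25, 1.375]
m = 1.3125, g(m) = -0.0352 (−); new bracket [1.25, 1.3125]

[1.25, 1.3125]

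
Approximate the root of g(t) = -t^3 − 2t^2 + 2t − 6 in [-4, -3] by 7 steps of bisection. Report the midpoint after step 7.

-3.2109375

t = -3.5 gives g = 5.375, positive; keep [-3.5, -3]
t = -3.25 gives g = 0.703125, positive; keep [-3.25, -3]
t = -3.125 gives g = -1.263672, negative; keep [-3.25, -3.125]
t = -3.1875 gives g = -0.3098, negative; keep [-3.25, -3.1875]
t = -3.21875 gives g = 0.1892, positive; keep [-3.21875, -3.1875]
t = -3.203125 gives g = -0.0622, negative; keep [-3.21875, -3.203125]
t = -3.2109375 gives g = 0.063, positive; keep [-3.2109375, -3.203125]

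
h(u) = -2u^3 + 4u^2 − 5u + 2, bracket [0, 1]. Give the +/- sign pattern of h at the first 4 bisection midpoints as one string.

+--+

m = 0.5, h(m) = 0.25 (+); new bracket [0.5, 1]
m = 0.75, h(m) = -0.34375 (−); new bracket [0.5, 0.75]
m = 0.625, h(m) = -0.050781 (−); new bracket [0.5, 0.625]
m = 0.5625, h(m) = 0.0972 (+); new bracket [0.5625, 0.625]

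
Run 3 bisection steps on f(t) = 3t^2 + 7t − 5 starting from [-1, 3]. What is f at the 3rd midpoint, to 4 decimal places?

midpoint 1: f = 5 > 0 → [-1, 1]
midpoint 0: f = -5 < 0 → [0, 1]
midpoint 0.5: f = -0.75 < 0 → [0.5, 1]

-0.7500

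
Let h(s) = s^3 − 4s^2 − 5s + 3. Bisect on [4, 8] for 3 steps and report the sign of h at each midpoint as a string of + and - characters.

++-

m = 6, h(m) = 45 (+); new bracket [4, 6]
m = 5, h(m) = 3 (+); new bracket [4, 5]
m = 4.5, h(m) = -9.375 (−); new bracket [4.5, 5]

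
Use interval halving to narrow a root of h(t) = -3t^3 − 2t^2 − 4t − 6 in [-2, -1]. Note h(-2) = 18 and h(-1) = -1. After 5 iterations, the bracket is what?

[-1.125, -1.09375]

midpoint -1.5: h = 5.625 > 0 → [-1.5, -1]
midpoint -1.25: h = 1.734375 > 0 → [-1.25, -1]
midpoint -1.125: h = 0.240234 > 0 → [-1.125, -1]
midpoint -1.0625: h = -0.4094 < 0 → [-1.125, -1.0625]
midpoint -1.09375: h = -0.0923 < 0 → [-1.125, -1.09375]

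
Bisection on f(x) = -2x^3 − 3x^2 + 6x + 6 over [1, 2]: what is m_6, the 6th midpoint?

1.578125

x = 1.5 gives f = 1.5, positive; keep [1.5, 2]
x = 1.75 gives f = -3.40625, negative; keep [1.5, 1.75]
x = 1.625 gives f = -0.753906, negative; keep [1.5, 1.625]
x = 1.5625 gives f = 0.4214, positive; keep [1.5625, 1.625]
x = 1.59375 gives f = -0.154, negative; keep [1.5625, 1.59375]
x = 1.578125 gives f = 0.1367, positive; keep [1.578125, 1.59375]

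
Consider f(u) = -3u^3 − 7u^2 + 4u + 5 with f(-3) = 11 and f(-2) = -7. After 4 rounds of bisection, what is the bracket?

[-2.625, -2.5625]

f(-2.5) = -1.875 < 0, so the root lies in [-3, -2.5]
f(-2.75) = 3.453125 > 0, so the root lies in [-2.75, -2.5]
f(-2.625) = 0.529297 > 0, so the root lies in [-2.625, -2.5]
f(-2.5625) = -0.7356 < 0, so the root lies in [-2.625, -2.5625]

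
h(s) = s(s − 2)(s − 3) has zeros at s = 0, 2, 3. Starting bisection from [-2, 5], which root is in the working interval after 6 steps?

0

s = 1.5 gives h = 1.125, positive; keep [-2, 1.5]
s = -0.25 gives h = -1.828125, negative; keep [-0.25, 1.5]
s = 0.625 gives h = 2.041016, positive; keep [-0.25, 0.625]
s = 0.1875 gives h = 0.9558, positive; keep [-0.25, 0.1875]
s = -0.03125 gives h = -0.1924, negative; keep [-0.03125, 0.1875]
s = 0.078125 gives h = 0.4387, positive; keep [-0.03125, 0.078125]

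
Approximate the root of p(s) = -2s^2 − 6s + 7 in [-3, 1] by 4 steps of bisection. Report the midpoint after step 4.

p(-1) = 11 > 0, so the root lies in [-1, 1]
p(0) = 7 > 0, so the root lies in [0, 1]
p(0.5) = 3.5 > 0, so the root lies in [0.5, 1]
p(0.75) = 1.375 > 0, so the root lies in [0.75, 1]

0.75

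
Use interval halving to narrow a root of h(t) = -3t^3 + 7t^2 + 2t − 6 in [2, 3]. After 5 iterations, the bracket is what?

[2.21875, 2.25]

midpoint 2.5: h = -4.125 < 0 → [2, 2.5]
midpoint 2.25: h = -0.234375 < 0 → [2, 2.25]
midpoint 2.125: h = 1.072266 > 0 → [2.125, 2.25]
midpoint 2.1875: h = 0.4685 > 0 → [2.1875, 2.25]
midpoint 2.21875: h = 0.1297 > 0 → [2.21875, 2.25]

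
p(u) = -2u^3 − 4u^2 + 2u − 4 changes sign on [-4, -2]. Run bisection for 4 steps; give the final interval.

midpoint -3: p = 8 > 0 → [-3, -2]
midpoint -2.5: p = -2.75 < 0 → [-3, -2.5]
midpoint -2.75: p = 1.84375 > 0 → [-2.75, -2.5]
midpoint -2.625: p = -0.6367 < 0 → [-2.75, -2.625]

[-2.75, -2.625]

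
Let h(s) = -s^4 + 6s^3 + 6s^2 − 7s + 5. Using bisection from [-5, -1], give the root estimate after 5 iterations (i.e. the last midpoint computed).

m = -3, h(m) = -163 (−); new bracket [-3, -1]
m = -2, h(m) = -21 (−); new bracket [-2, -1]
m = -1.5, h(m) = 3.6875 (+); new bracket [-2, -1.5]
m = -1.75, h(m) = -5.9102 (−); new bracket [-1.75, -1.5]
m = -1.625, h(m) = -0.5002 (−); new bracket [-1.625, -1.5]

-1.625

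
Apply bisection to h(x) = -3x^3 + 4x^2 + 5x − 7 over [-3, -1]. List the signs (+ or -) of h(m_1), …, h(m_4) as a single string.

x = -2 gives h = 23, positive; keep [-2, -1]
x = -1.5 gives h = 4.625, positive; keep [-1.5, -1]
x = -1.25 gives h = -1.140625, negative; keep [-1.5, -1.25]
x = -1.375 gives h = 1.4863, positive; keep [-1.375, -1.25]

++-+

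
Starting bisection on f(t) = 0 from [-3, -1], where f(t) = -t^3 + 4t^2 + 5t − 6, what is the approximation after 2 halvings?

t = -2 gives f = 8, positive; keep [-2, -1]
t = -1.5 gives f = -1.125, negative; keep [-2, -1.5]

-1.5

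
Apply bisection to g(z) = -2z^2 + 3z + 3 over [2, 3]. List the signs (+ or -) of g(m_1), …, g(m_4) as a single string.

--+-

midpoint 2.5: g = -2 < 0 → [2, 2.5]
midpoint 2.25: g = -0.375 < 0 → [2, 2.25]
midpoint 2.125: g = 0.34375 > 0 → [2.125, 2.25]
midpoint 2.1875: g = -0.0078 < 0 → [2.125, 2.1875]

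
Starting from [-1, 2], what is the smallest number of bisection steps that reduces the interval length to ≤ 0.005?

10

Width after n steps is 3/2^n. Need 2^n ≥ 3/0.005 = 600.
2^9 = 512 < 600 ≤ 2^10 = 1024, so n = 10.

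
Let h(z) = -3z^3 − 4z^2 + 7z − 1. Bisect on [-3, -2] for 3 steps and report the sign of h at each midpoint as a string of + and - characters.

m = -2.5, h(m) = 3.375 (+); new bracket [-2.5, -2]
m = -2.25, h(m) = -2.828125 (−); new bracket [-2.5, -2.25]
m = -2.375, h(m) = 0.001953 (+); new bracket [-2.375, -2.25]

+-+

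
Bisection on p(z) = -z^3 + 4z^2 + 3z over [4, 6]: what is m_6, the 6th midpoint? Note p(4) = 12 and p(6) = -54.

4.65625

z = 5 gives p = -10, negative; keep [4, 5]
z = 4.5 gives p = 3.375, positive; keep [4.5, 5]
z = 4.75 gives p = -2.671875, negative; keep [4.5, 4.75]
z = 4.625 gives p = 0.5059, positive; keep [4.625, 4.75]
z = 4.6875 gives p = -1.0437, negative; keep [4.625, 4.6875]
z = 4.65625 gives p = -0.2592, negative; keep [4.625, 4.65625]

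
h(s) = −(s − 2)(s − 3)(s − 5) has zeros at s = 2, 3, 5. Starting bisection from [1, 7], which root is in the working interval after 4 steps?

5

m = 4, h(m) = 2 (+); new bracket [4, 7]
m = 5.5, h(m) = -4.375 (−); new bracket [4, 5.5]
m = 4.75, h(m) = 1.203125 (+); new bracket [4.75, 5.5]
m = 5.125, h(m) = -0.8301 (−); new bracket [4.75, 5.125]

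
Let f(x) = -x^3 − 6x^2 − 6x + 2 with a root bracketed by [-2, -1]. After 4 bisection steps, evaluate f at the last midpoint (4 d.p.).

m = -1.5, f(m) = 0.875 (+); new bracket [-2, -1.5]
m = -1.75, f(m) = -0.515625 (−); new bracket [-1.75, -1.5]
m = -1.625, f(m) = 0.197266 (+); new bracket [-1.75, -1.625]
m = -1.6875, f(m) = -0.1555 (−); new bracket [-1.6875, -1.625]

-0.1555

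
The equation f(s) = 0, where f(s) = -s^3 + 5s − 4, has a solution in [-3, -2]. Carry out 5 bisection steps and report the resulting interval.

[-2.5625, -2.53125]

s = -2.5 gives f = -0.875, negative; keep [-3, -2.5]
s = -2.75 gives f = 3.046875, positive; keep [-2.75, -2.5]
s = -2.625 gives f = 0.962891, positive; keep [-2.625, -2.5]
s = -2.5625 gives f = 0.0139, positive; keep [-2.5625, -2.5]
s = -2.53125 gives f = -0.438, negative; keep [-2.5625, -2.53125]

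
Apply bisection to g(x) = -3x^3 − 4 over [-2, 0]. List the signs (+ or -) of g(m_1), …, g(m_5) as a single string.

midpoint -1: g = -1 < 0 → [-2, -1]
midpoint -1.5: g = 6.125 > 0 → [-1.5, -1]
midpoint -1.25: g = 1.859375 > 0 → [-1.25, -1]
midpoint -1.125: g = 0.2715 > 0 → [-1.125, -1]
midpoint -1.0625: g = -0.4016 < 0 → [-1.125, -1.0625]

-+++-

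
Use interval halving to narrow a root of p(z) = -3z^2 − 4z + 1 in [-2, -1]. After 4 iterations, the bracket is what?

[-1.5625, -1.5]

m = -1.5, p(m) = 0.25 (+); new bracket [-2, -1.5]
m = -1.75, p(m) = -1.1875 (−); new bracket [-1.75, -1.5]
m = -1.625, p(m) = -0.421875 (−); new bracket [-1.625, -1.5]
m = -1.5625, p(m) = -0.0742 (−); new bracket [-1.5625, -1.5]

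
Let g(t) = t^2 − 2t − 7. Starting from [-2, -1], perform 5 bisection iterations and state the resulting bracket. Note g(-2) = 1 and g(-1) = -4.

[-1.84375, -1.8125]

g(-1.5) = -1.75 < 0, so the root lies in [-2, -1.5]
g(-1.75) = -0.4375 < 0, so the root lies in [-2, -1.75]
g(-1.875) = 0.265625 > 0, so the root lies in [-1.875, -1.75]
g(-1.8125) = -0.0898 < 0, so the root lies in [-1.875, -1.8125]
g(-1.84375) = 0.0869 > 0, so the root lies in [-1.84375, -1.8125]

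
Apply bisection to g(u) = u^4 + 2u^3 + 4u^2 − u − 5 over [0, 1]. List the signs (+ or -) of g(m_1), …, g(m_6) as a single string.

----++

midpoint 0.5: g = -4.1875 < 0 → [0.5, 1]
midpoint 0.75: g = -2.339844 < 0 → [0.75, 1]
midpoint 0.875: g = -0.886475 < 0 → [0.875, 1]
midpoint 0.9375: g = -0.0014 < 0 → [0.9375, 1]
midpoint 0.96875: g = 0.4842 > 0 → [0.9375, 0.96875]
midpoint 0.953125: g = 0.2377 > 0 → [0.9375, 0.953125]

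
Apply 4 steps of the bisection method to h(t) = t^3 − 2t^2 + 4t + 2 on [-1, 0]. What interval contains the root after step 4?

m = -0.5, h(m) = -0.625 (−); new bracket [-0.5, 0]
m = -0.25, h(m) = 0.859375 (+); new bracket [-0.5, -0.25]
m = -0.375, h(m) = 0.166016 (+); new bracket [-0.5, -0.375]
m = -0.4375, h(m) = -0.2166 (−); new bracket [-0.4375, -0.375]

[-0.4375, -0.375]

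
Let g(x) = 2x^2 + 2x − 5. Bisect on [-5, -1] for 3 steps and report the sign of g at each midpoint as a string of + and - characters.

+-+

midpoint -3: g = 7 > 0 → [-3, -1]
midpoint -2: g = -1 < 0 → [-3, -2]
midpoint -2.5: g = 2.5 > 0 → [-2.5, -2]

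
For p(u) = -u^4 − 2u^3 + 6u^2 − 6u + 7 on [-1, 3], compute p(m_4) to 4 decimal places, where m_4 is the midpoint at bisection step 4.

2.5273

m = 1, p(m) = 4 (+); new bracket [1, 3]
m = 2, p(m) = -13 (−); new bracket [1, 2]
m = 1.5, p(m) = -0.3125 (−); new bracket [1, 1.5]
m = 1.25, p(m) = 2.5273 (+); new bracket [1.25, 1.5]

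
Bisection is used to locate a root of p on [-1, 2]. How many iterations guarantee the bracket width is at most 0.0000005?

Width after n steps is 3/2^n. Need 2^n ≥ 3/0.0000005 = 6000000.
2^22 = 4194304 < 6000000 ≤ 2^23 = 8388608, so n = 23.

23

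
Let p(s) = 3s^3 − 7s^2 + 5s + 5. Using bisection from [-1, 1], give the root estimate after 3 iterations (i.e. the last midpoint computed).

-0.75

s = 0 gives p = 5, positive; keep [-1, 0]
s = -0.5 gives p = 0.375, positive; keep [-1, -0.5]
s = -0.75 gives p = -3.953125, negative; keep [-0.75, -0.5]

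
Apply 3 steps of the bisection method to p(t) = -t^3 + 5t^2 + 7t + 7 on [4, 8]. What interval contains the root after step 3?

[6, 6.5]

midpoint 6: p = 13 > 0 → [6, 8]
midpoint 7: p = -42 < 0 → [6, 7]
midpoint 6.5: p = -10.875 < 0 → [6, 6.5]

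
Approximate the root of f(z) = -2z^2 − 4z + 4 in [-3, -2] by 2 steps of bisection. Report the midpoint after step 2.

midpoint -2.5: f = 1.5 > 0 → [-3, -2.5]
midpoint -2.75: f = -0.125 < 0 → [-2.75, -2.5]

-2.75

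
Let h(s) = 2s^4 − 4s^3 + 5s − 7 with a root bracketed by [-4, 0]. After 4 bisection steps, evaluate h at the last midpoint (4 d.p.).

m = -2, h(m) = 47 (+); new bracket [-2, 0]
m = -1, h(m) = -6 (−); new bracket [-2, -1]
m = -1.5, h(m) = 9.125 (+); new bracket [-1.5, -1]
m = -1.25, h(m) = -0.5547 (−); new bracket [-1.5, -1.25]

-0.5547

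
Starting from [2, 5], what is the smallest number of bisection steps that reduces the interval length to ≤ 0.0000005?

Width after n steps is 3/2^n. Need 2^n ≥ 3/0.0000005 = 6000000.
2^22 = 4194304 < 6000000 ≤ 2^23 = 8388608, so n = 23.

23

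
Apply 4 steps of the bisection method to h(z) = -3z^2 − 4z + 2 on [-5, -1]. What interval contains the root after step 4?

z = -3 gives h = -13, negative; keep [-3, -1]
z = -2 gives h = -2, negative; keep [-2, -1]
z = -1.5 gives h = 1.25, positive; keep [-2, -1.5]
z = -1.75 gives h = -0.1875, negative; keep [-1.75, -1.5]

[-1.75, -1.5]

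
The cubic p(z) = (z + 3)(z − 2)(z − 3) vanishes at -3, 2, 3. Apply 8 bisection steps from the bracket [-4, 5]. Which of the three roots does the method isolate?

p(0.5) = 13.125 > 0, so the root lies in [-4, 0.5]
p(-1.75) = 22.265625 > 0, so the root lies in [-4, -1.75]
p(-2.875) = 3.580078 > 0, so the root lies in [-4, -2.875]
p(-3.4375) = -15.3142 < 0, so the root lies in [-3.4375, -2.875]
p(-3.15625) = -4.9599 < 0, so the root lies in [-3.15625, -2.875]
p(-3.015625) = -0.4714 < 0, so the root lies in [-3.015625, -2.875]
p(-2.9453125) = 1.6079 > 0, so the root lies in [-3.015625, -2.9453125]
p(-2.98046875) = 0.5817 > 0, so the root lies in [-3.015625, -2.98046875]

-3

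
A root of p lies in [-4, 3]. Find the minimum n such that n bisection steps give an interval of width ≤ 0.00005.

Width after n steps is 7/2^n. Need 2^n ≥ 7/0.00005 = 140000.
2^17 = 131072 < 140000 ≤ 2^18 = 262144, so n = 18.

18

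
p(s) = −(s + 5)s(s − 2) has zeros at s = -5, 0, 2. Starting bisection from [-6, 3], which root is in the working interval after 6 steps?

s = -1.5 gives p = -18.375, negative; keep [-6, -1.5]
s = -3.75 gives p = -26.953125, negative; keep [-6, -3.75]
s = -4.875 gives p = -4.189453, negative; keep [-6, -4.875]
s = -5.4375 gives p = 17.6931, positive; keep [-5.4375, -4.875]
s = -5.15625 gives p = 5.7655, positive; keep [-5.15625, -4.875]
s = -5.015625 gives p = 0.5498, positive; keep [-5.015625, -4.875]

-5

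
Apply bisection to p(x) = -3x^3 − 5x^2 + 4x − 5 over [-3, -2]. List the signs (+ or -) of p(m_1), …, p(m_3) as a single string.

+--

m = -2.5, p(m) = 0.625 (+); new bracket [-2.5, -2]
m = -2.25, p(m) = -5.140625 (−); new bracket [-2.5, -2.25]
m = -2.375, p(m) = -2.513672 (−); new bracket [-2.5, -2.375]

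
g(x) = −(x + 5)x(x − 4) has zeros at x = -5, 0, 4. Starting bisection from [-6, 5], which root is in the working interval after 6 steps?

midpoint -0.5: g = -10.125 < 0 → [-6, -0.5]
midpoint -3.25: g = -41.234375 < 0 → [-6, -3.25]
midpoint -4.625: g = -14.958984 < 0 → [-6, -4.625]
midpoint -5.3125: g = 15.4602 > 0 → [-5.3125, -4.625]
midpoint -4.96875: g = -1.3926 < 0 → [-5.3125, -4.96875]
midpoint -5.140625: g = 6.6078 > 0 → [-5.140625, -4.96875]

-5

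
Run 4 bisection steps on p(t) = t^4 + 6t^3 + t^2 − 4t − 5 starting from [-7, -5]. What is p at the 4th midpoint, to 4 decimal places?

-17.6013

midpoint -6: p = 55 > 0 → [-6, -5]
midpoint -5.5: p = -35.9375 < 0 → [-6, -5.5]
midpoint -5.75: p = 3.535156 > 0 → [-5.75, -5.5]
midpoint -5.625: p = -17.6013 < 0 → [-5.75, -5.625]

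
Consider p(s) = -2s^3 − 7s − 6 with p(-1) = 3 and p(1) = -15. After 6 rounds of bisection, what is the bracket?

[-0.75, -0.71875]

p(0) = -6 < 0, so the root lies in [-1, 0]
p(-0.5) = -2.25 < 0, so the root lies in [-1, -0.5]
p(-0.75) = 0.09375 > 0, so the root lies in [-0.75, -0.5]
p(-0.625) = -1.1367 < 0, so the root lies in [-0.75, -0.625]
p(-0.6875) = -0.5376 < 0, so the root lies in [-0.75, -0.6875]
p(-0.71875) = -0.2261 < 0, so the root lies in [-0.75, -0.71875]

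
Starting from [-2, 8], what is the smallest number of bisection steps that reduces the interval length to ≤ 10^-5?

20

Width after n steps is 10/2^n. Need 2^n ≥ 10/10^-5 = 1000000.
2^19 = 524288 < 1000000 ≤ 2^20 = 1048576, so n = 20.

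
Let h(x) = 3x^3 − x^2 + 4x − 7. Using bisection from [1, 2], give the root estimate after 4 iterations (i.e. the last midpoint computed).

1.0625

midpoint 1.5: h = 6.875 > 0 → [1, 1.5]
midpoint 1.25: h = 2.296875 > 0 → [1, 1.25]
midpoint 1.125: h = 0.505859 > 0 → [1, 1.125]
midpoint 1.0625: h = -0.2805 < 0 → [1.0625, 1.125]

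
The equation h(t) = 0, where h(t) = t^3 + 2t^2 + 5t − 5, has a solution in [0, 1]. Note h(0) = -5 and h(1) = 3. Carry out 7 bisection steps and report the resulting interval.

t = 0.5 gives h = -1.875, negative; keep [0.5, 1]
t = 0.75 gives h = 0.296875, positive; keep [0.5, 0.75]
t = 0.625 gives h = -0.849609, negative; keep [0.625, 0.75]
t = 0.6875 gives h = -0.2922, negative; keep [0.6875, 0.75]
t = 0.71875 gives h = -0.0017, negative; keep [0.71875, 0.75]
t = 0.734375 gives h = 0.1465, positive; keep [0.71875, 0.734375]
t = 0.7265625 gives h = 0.0721, positive; keep [0.71875, 0.7265625]

[0.71875, 0.7265625]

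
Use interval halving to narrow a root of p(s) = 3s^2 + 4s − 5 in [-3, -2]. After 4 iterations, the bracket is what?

[-2.125, -2.0625]

m = -2.5, p(m) = 3.75 (+); new bracket [-2.5, -2]
m = -2.25, p(m) = 1.1875 (+); new bracket [-2.25, -2]
m = -2.125, p(m) = 0.046875 (+); new bracket [-2.125, -2]
m = -2.0625, p(m) = -0.4883 (−); new bracket [-2.125, -2.0625]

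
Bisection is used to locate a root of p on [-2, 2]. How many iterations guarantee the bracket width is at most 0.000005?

Width after n steps is 4/2^n. Need 2^n ≥ 4/0.000005 = 800000.
2^19 = 524288 < 800000 ≤ 2^20 = 1048576, so n = 20.

20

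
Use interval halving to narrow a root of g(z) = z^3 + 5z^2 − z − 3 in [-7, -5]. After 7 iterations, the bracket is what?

[-5.09375, -5.078125]

z = -6 gives g = -33, negative; keep [-6, -5]
z = -5.5 gives g = -12.625, negative; keep [-5.5, -5]
z = -5.25 gives g = -4.640625, negative; keep [-5.25, -5]
z = -5.125 gives g = -1.1582, negative; keep [-5.125, -5]
z = -5.0625 gives g = 0.4607, positive; keep [-5.125, -5.0625]
z = -5.09375 gives g = -0.3387, negative; keep [-5.09375, -5.0625]
z = -5.078125 gives g = 0.0635, positive; keep [-5.09375, -5.078125]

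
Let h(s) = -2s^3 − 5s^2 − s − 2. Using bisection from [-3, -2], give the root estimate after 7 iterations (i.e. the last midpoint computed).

-2.4609375

m = -2.5, h(m) = 0.5 (+); new bracket [-2.5, -2]
m = -2.25, h(m) = -2.28125 (−); new bracket [-2.5, -2.25]
m = -2.375, h(m) = -1.035156 (−); new bracket [-2.5, -2.375]
m = -2.4375, h(m) = -0.3052 (−); new bracket [-2.5, -2.4375]
m = -2.46875, h(m) = 0.0878 (+); new bracket [-2.46875, -2.4375]
m = -2.453125, h(m) = -0.111 (−); new bracket [-2.46875, -2.453125]
m = -2.4609375, h(m) = -0.0122 (−); new bracket [-2.46875, -2.4609375]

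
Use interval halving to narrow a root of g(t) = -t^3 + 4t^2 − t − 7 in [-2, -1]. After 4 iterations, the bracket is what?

[-1.125, -1.0625]

midpoint -1.5: g = 6.875 > 0 → [-1.5, -1]
midpoint -1.25: g = 2.453125 > 0 → [-1.25, -1]
midpoint -1.125: g = 0.611328 > 0 → [-1.125, -1]
midpoint -1.0625: g = -0.2224 < 0 → [-1.125, -1.0625]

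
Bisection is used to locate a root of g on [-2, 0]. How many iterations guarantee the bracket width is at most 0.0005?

12

Width after n steps is 2/2^n. Need 2^n ≥ 2/0.0005 = 4000.
2^11 = 2048 < 4000 ≤ 2^12 = 4096, so n = 12.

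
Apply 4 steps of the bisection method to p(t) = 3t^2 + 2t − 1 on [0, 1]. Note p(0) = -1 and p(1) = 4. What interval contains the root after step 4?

m = 0.5, p(m) = 0.75 (+); new bracket [0, 0.5]
m = 0.25, p(m) = -0.3125 (−); new bracket [0.25, 0.5]
m = 0.375, p(m) = 0.171875 (+); new bracket [0.25, 0.375]
m = 0.3125, p(m) = -0.082 (−); new bracket [0.3125, 0.375]

[0.3125, 0.375]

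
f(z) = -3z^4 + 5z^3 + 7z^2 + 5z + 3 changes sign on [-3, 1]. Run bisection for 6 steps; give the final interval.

z = -1 gives f = -3, negative; keep [-1, 1]
z = 0 gives f = 3, positive; keep [-1, 0]
z = -0.5 gives f = 1.4375, positive; keep [-1, -0.5]
z = -0.75 gives f = 0.1289, positive; keep [-1, -0.75]
z = -0.875 gives f = -1.1238, negative; keep [-0.875, -0.75]
z = -0.8125 gives f = -0.4307, negative; keep [-0.8125, -0.75]

[-0.8125, -0.75]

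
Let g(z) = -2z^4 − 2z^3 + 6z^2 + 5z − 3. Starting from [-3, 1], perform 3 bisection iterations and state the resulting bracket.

g(-1) = -2 < 0, so the root lies in [-1, 1]
g(0) = -3 < 0, so the root lies in [0, 1]
g(0.5) = 0.625 > 0, so the root lies in [0, 0.5]

[0, 0.5]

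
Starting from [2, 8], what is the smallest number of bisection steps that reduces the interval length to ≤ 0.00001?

20

Width after n steps is 6/2^n. Need 2^n ≥ 6/0.00001 = 600000.
2^19 = 524288 < 600000 ≤ 2^20 = 1048576, so n = 20.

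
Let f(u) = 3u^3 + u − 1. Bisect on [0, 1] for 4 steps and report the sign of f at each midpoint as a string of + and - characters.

-+++

f(0.5) = -0.125 < 0, so the root lies in [0.5, 1]
f(0.75) = 1.015625 > 0, so the root lies in [0.5, 0.75]
f(0.625) = 0.357422 > 0, so the root lies in [0.5, 0.625]
f(0.5625) = 0.0964 > 0, so the root lies in [0.5, 0.5625]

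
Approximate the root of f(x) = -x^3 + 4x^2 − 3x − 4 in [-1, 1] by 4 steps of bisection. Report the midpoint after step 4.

x = 0 gives f = -4, negative; keep [-1, 0]
x = -0.5 gives f = -1.375, negative; keep [-1, -0.5]
x = -0.75 gives f = 0.921875, positive; keep [-0.75, -0.5]
x = -0.625 gives f = -0.3184, negative; keep [-0.75, -0.625]

-0.625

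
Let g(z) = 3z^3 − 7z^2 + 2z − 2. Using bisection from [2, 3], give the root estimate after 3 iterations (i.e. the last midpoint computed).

2.125

z = 2.5 gives g = 6.125, positive; keep [2, 2.5]
z = 2.25 gives g = 1.234375, positive; keep [2, 2.25]
z = 2.125 gives g = -0.572266, negative; keep [2.125, 2.25]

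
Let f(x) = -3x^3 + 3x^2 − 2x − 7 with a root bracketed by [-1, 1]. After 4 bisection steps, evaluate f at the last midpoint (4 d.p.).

-0.9434

m = 0, f(m) = -7 (−); new bracket [-1, 0]
m = -0.5, f(m) = -4.875 (−); new bracket [-1, -0.5]
m = -0.75, f(m) = -2.546875 (−); new bracket [-1, -0.75]
m = -0.875, f(m) = -0.9434 (−); new bracket [-1, -0.875]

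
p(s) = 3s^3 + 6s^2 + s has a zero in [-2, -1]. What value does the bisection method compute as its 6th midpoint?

-1.828125

s = -1.5 gives p = 1.875, positive; keep [-2, -1.5]
s = -1.75 gives p = 0.546875, positive; keep [-2, -1.75]
s = -1.875 gives p = -0.556641, negative; keep [-1.875, -1.75]
s = -1.8125 gives p = 0.0354, positive; keep [-1.875, -1.8125]
s = -1.84375 gives p = -0.2503, negative; keep [-1.84375, -1.8125]
s = -1.828125 gives p = -0.1049, negative; keep [-1.828125, -1.8125]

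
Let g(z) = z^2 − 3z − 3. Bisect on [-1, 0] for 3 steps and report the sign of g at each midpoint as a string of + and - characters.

--+

z = -0.5 gives g = -1.25, negative; keep [-1, -0.5]
z = -0.75 gives g = -0.1875, negative; keep [-1, -0.75]
z = -0.875 gives g = 0.390625, positive; keep [-0.875, -0.75]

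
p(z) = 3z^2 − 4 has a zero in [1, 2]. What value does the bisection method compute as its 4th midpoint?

p(1.5) = 2.75 > 0, so the root lies in [1, 1.5]
p(1.25) = 0.6875 > 0, so the root lies in [1, 1.25]
p(1.125) = -0.203125 < 0, so the root lies in [1.125, 1.25]
p(1.1875) = 0.2305 > 0, so the root lies in [1.125, 1.1875]

1.1875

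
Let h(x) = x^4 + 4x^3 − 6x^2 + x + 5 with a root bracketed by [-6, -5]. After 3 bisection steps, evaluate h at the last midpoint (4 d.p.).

x = -5.5 gives h = 67.5625, positive; keep [-5.5, -5]
x = -5.25 gives h = 15.253906, positive; keep [-5.25, -5]
x = -5.125 gives h = -6.281006, negative; keep [-5.25, -5.125]

-6.2810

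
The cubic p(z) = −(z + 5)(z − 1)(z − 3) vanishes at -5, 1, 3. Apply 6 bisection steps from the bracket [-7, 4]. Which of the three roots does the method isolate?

p(-1.5) = -39.375 < 0, so the root lies in [-7, -1.5]
p(-4.25) = -28.546875 < 0, so the root lies in [-7, -4.25]
p(-5.625) = 35.712891 > 0, so the root lies in [-5.625, -4.25]
p(-4.9375) = -2.9456 < 0, so the root lies in [-5.625, -4.9375]
p(-5.28125) = 14.6297 > 0, so the root lies in [-5.28125, -4.9375]
p(-5.109375) = 5.4188 > 0, so the root lies in [-5.109375, -4.9375]

-5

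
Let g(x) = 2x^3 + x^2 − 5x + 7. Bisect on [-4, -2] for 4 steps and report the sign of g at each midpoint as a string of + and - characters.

midpoint -3: g = -23 < 0 → [-3, -2]
midpoint -2.5: g = -5.5 < 0 → [-2.5, -2]
midpoint -2.25: g = 0.53125 > 0 → [-2.5, -2.25]
midpoint -2.375: g = -2.2773 < 0 → [-2.375, -2.25]

--+-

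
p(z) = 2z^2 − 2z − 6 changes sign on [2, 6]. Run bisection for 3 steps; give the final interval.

[2, 2.5]

p(4) = 18 > 0, so the root lies in [2, 4]
p(3) = 6 > 0, so the root lies in [2, 3]
p(2.5) = 1.5 > 0, so the root lies in [2, 2.5]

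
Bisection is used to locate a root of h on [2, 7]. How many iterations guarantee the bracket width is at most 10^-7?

Width after n steps is 5/2^n. Need 2^n ≥ 5/10^-7 = 50000000.
2^25 = 33554432 < 50000000 ≤ 2^26 = 67108864, so n = 26.

26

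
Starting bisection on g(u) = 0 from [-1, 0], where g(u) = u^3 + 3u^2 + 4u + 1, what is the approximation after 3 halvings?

u = -0.5 gives g = -0.375, negative; keep [-0.5, 0]
u = -0.25 gives g = 0.171875, positive; keep [-0.5, -0.25]
u = -0.375 gives g = -0.130859, negative; keep [-0.375, -0.25]

-0.375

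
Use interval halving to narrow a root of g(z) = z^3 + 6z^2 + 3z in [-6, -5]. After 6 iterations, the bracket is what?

m = -5.5, g(m) = -1.375 (−); new bracket [-5.5, -5]
m = -5.25, g(m) = 4.921875 (+); new bracket [-5.5, -5.25]
m = -5.375, g(m) = 1.931641 (+); new bracket [-5.5, -5.375]
m = -5.4375, g(m) = 0.3186 (+); new bracket [-5.5, -5.4375]
m = -5.46875, g(m) = -0.518 (−); new bracket [-5.46875, -5.4375]
m = -5.453125, g(m) = -0.0972 (−); new bracket [-5.453125, -5.4375]

[-5.453125, -5.4375]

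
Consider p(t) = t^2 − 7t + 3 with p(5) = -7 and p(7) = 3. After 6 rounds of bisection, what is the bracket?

p(6) = -3 < 0, so the root lies in [6, 7]
p(6.5) = -0.25 < 0, so the root lies in [6.5, 7]
p(6.75) = 1.3125 > 0, so the root lies in [6.5, 6.75]
p(6.625) = 0.5156 > 0, so the root lies in [6.5, 6.625]
p(6.5625) = 0.1289 > 0, so the root lies in [6.5, 6.5625]
p(6.53125) = -0.0615 < 0, so the root lies in [6.53125, 6.5625]

[6.53125, 6.5625]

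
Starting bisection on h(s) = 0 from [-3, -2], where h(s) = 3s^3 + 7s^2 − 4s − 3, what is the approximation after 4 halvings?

s = -2.5 gives h = 3.875, positive; keep [-3, -2.5]
s = -2.75 gives h = -1.453125, negative; keep [-2.75, -2.5]
s = -2.625 gives h = 1.470703, positive; keep [-2.75, -2.625]
s = -2.6875 gives h = 0.0759, positive; keep [-2.75, -2.6875]

-2.6875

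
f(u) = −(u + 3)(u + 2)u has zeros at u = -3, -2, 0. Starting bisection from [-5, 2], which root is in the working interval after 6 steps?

m = -1.5, f(m) = 1.125 (+); new bracket [-1.5, 2]
m = 0.25, f(m) = -1.828125 (−); new bracket [-1.5, 0.25]
m = -0.625, f(m) = 2.041016 (+); new bracket [-0.625, 0.25]
m = -0.1875, f(m) = 0.9558 (+); new bracket [-0.1875, 0.25]
m = 0.03125, f(m) = -0.1924 (−); new bracket [-0.1875, 0.03125]
m = -0.078125, f(m) = 0.4387 (+); new bracket [-0.078125, 0.03125]

0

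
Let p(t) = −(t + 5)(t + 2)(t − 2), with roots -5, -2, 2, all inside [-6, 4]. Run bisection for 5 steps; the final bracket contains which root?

2

t = -1 gives p = 12, positive; keep [-1, 4]
t = 1.5 gives p = 11.375, positive; keep [1.5, 4]
t = 2.75 gives p = -27.609375, negative; keep [1.5, 2.75]
t = 2.125 gives p = -3.6738, negative; keep [1.5, 2.125]
t = 1.8125 gives p = 4.8699, positive; keep [1.8125, 2.125]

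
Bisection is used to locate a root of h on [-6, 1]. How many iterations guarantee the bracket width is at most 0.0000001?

27

Width after n steps is 7/2^n. Need 2^n ≥ 7/0.0000001 = 70000000.
2^26 = 67108864 < 70000000 ≤ 2^27 = 134217728, so n = 27.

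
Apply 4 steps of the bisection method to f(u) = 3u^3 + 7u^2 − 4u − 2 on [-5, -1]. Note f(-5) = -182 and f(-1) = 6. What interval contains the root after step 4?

f(-3) = -8 < 0, so the root lies in [-3, -1]
f(-2) = 10 > 0, so the root lies in [-3, -2]
f(-2.5) = 4.875 > 0, so the root lies in [-3, -2.5]
f(-2.75) = -0.4531 < 0, so the root lies in [-2.75, -2.5]

[-2.75, -2.5]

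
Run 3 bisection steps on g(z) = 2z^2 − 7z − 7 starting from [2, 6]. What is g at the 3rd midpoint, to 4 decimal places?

2.0000

midpoint 4: g = -3 < 0 → [4, 6]
midpoint 5: g = 8 > 0 → [4, 5]
midpoint 4.5: g = 2 > 0 → [4, 4.5]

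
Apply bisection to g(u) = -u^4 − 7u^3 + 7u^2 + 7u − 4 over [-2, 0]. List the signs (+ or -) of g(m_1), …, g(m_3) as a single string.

g(-1) = 2 > 0, so the root lies in [-1, 0]
g(-0.5) = -4.9375 < 0, so the root lies in [-1, -0.5]
g(-0.75) = -2.675781 < 0, so the root lies in [-1, -0.75]

+--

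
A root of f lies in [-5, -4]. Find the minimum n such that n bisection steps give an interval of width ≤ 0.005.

8

Width after n steps is 1/2^n. Need 2^n ≥ 1/0.005 = 200.
2^7 = 128 < 200 ≤ 2^8 = 256, so n = 8.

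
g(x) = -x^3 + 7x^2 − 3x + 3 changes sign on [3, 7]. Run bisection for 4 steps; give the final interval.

[6.5, 6.75]

g(5) = 38 > 0, so the root lies in [5, 7]
g(6) = 21 > 0, so the root lies in [6, 7]
g(6.5) = 4.625 > 0, so the root lies in [6.5, 7]
g(6.75) = -5.8594 < 0, so the root lies in [6.5, 6.75]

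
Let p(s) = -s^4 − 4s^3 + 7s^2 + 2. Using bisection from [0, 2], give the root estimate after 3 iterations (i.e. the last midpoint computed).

1.25

m = 1, p(m) = 4 (+); new bracket [1, 2]
m = 1.5, p(m) = -0.8125 (−); new bracket [1, 1.5]
m = 1.25, p(m) = 2.683594 (+); new bracket [1.25, 1.5]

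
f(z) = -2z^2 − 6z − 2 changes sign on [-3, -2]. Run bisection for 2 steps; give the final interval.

z = -2.5 gives f = 0.5, positive; keep [-3, -2.5]
z = -2.75 gives f = -0.625, negative; keep [-2.75, -2.5]

[-2.75, -2.5]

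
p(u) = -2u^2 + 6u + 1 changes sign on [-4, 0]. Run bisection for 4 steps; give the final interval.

p(-2) = -19 < 0, so the root lies in [-2, 0]
p(-1) = -7 < 0, so the root lies in [-1, 0]
p(-0.5) = -2.5 < 0, so the root lies in [-0.5, 0]
p(-0.25) = -0.625 < 0, so the root lies in [-0.25, 0]

[-0.25, 0]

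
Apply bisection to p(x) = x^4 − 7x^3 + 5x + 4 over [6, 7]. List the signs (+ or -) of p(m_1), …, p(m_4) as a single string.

p(6.5) = -100.8125 < 0, so the root lies in [6.5, 7]
p(6.75) = -39.136719 < 0, so the root lies in [6.75, 7]
p(6.875) = -2.243896 < 0, so the root lies in [6.875, 7]
p(6.9375) = 17.8191 > 0, so the root lies in [6.875, 6.9375]

---+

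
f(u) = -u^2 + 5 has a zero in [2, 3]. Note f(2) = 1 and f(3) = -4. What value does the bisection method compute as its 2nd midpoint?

u = 2.5 gives f = -1.25, negative; keep [2, 2.5]
u = 2.25 gives f = -0.0625, negative; keep [2, 2.25]

2.25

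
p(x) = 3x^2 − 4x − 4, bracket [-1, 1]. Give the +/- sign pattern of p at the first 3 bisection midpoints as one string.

midpoint 0: p = -4 < 0 → [-1, 0]
midpoint -0.5: p = -1.25 < 0 → [-1, -0.5]
midpoint -0.75: p = 0.6875 > 0 → [-0.75, -0.5]

--+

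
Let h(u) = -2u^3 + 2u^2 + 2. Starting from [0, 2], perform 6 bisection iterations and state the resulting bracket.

[1.4375, 1.46875]

h(1) = 2 > 0, so the root lies in [1, 2]
h(1.5) = -0.25 < 0, so the root lies in [1, 1.5]
h(1.25) = 1.21875 > 0, so the root lies in [1.25, 1.5]
h(1.375) = 0.582 > 0, so the root lies in [1.375, 1.5]
h(1.4375) = 0.1919 > 0, so the root lies in [1.4375, 1.5]
h(1.46875) = -0.0224 < 0, so the root lies in [1.4375, 1.46875]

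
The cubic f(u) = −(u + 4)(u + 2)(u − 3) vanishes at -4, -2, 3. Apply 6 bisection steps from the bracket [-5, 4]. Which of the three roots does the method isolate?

3

u = -0.5 gives f = 18.375, positive; keep [-0.5, 4]
u = 1.75 gives f = 26.953125, positive; keep [1.75, 4]
u = 2.875 gives f = 4.189453, positive; keep [2.875, 4]
u = 3.4375 gives f = -17.6931, negative; keep [2.875, 3.4375]
u = 3.15625 gives f = -5.7655, negative; keep [2.875, 3.15625]
u = 3.015625 gives f = -0.5498, negative; keep [2.875, 3.015625]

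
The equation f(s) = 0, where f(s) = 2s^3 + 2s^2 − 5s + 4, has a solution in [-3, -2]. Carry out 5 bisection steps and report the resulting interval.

[-2.40625, -2.375]

f(-2.5) = -2.25 < 0, so the root lies in [-2.5, -2]
f(-2.25) = 2.59375 > 0, so the root lies in [-2.5, -2.25]
f(-2.375) = 0.363281 > 0, so the root lies in [-2.5, -2.375]
f(-2.4375) = -0.894 < 0, so the root lies in [-2.4375, -2.375]
f(-2.40625) = -0.2532 < 0, so the root lies in [-2.40625, -2.375]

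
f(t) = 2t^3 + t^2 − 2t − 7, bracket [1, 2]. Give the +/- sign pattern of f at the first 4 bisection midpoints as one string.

t = 1.5 gives f = -1, negative; keep [1.5, 2]
t = 1.75 gives f = 3.28125, positive; keep [1.5, 1.75]
t = 1.625 gives f = 0.972656, positive; keep [1.5, 1.625]
t = 1.5625 gives f = -0.0542, negative; keep [1.5625, 1.625]

-++-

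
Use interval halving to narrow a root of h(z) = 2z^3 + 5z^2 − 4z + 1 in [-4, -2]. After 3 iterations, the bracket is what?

h(-3) = 4 > 0, so the root lies in [-4, -3]
h(-3.5) = -9.5 < 0, so the root lies in [-3.5, -3]
h(-3.25) = -1.84375 < 0, so the root lies in [-3.25, -3]

[-3.25, -3]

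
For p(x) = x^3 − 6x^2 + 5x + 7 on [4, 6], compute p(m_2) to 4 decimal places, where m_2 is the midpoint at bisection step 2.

-0.8750

p(5) = 7 > 0, so the root lies in [4, 5]
p(4.5) = -0.875 < 0, so the root lies in [4.5, 5]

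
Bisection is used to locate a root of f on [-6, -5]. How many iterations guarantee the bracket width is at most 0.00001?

17

Width after n steps is 1/2^n. Need 2^n ≥ 1/0.00001 = 100000.
2^16 = 65536 < 100000 ≤ 2^17 = 131072, so n = 17.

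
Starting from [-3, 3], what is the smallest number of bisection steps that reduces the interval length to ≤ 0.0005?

14

Width after n steps is 6/2^n. Need 2^n ≥ 6/0.0005 = 12000.
2^13 = 8192 < 12000 ≤ 2^14 = 16384, so n = 14.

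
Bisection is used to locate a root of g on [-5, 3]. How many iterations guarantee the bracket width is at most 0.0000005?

Width after n steps is 8/2^n. Need 2^n ≥ 8/0.0000005 = 16000000.
2^23 = 8388608 < 16000000 ≤ 2^24 = 16777216, so n = 24.

24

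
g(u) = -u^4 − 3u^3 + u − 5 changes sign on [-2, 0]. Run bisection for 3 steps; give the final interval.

[-2, -1.75]

u = -1 gives g = -4, negative; keep [-2, -1]
u = -1.5 gives g = -1.4375, negative; keep [-2, -1.5]
u = -1.75 gives g = -0.050781, negative; keep [-2, -1.75]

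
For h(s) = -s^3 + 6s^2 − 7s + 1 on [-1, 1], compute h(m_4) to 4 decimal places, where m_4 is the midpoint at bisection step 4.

0.2168

midpoint 0: h = 1 > 0 → [0, 1]
midpoint 0.5: h = -1.125 < 0 → [0, 0.5]
midpoint 0.25: h = -0.390625 < 0 → [0, 0.25]
midpoint 0.125: h = 0.2168 > 0 → [0.125, 0.25]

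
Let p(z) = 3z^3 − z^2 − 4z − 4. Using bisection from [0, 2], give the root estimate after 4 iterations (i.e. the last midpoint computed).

1.625

midpoint 1: p = -6 < 0 → [1, 2]
midpoint 1.5: p = -2.125 < 0 → [1.5, 2]
midpoint 1.75: p = 2.015625 > 0 → [1.5, 1.75]
midpoint 1.625: p = -0.2676 < 0 → [1.625, 1.75]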